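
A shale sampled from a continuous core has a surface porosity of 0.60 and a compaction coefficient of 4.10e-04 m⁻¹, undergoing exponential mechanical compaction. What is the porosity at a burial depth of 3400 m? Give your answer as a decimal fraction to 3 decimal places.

Working in km (1 km = 1000 m; k in km⁻¹ = k in m⁻¹ × 1000):
phi = phi₀·exp(−k·z) = 0.6 × exp(−0.41 × 3.4) = 0.6 × exp(−1.394)
  = 0.6 × 0.2481 = 0.1488

0.149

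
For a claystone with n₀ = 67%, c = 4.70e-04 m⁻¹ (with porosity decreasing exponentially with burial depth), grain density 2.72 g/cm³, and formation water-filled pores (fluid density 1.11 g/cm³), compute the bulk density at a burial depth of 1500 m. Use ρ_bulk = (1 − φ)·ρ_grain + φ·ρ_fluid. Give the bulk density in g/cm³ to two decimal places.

Working in km (1 km = 1000 m; c in km⁻¹ = c in m⁻¹ × 1000):
Porosity at depth: n = 0.67·exp(−0.47×1.5) = 0.67×0.4941 = 0.3311
Bulk density: ρ_b = (1−n)ρ_g + n·ρ_f = 0.6689×2.72 + 0.3311×1.11
       = 1.820 + 0.367 = 2.187 g/cm³

2.19 g/cm³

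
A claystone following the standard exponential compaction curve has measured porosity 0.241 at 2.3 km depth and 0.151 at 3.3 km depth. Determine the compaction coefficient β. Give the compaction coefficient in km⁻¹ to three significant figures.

Athy: phi(Z) = phi₀ e^(−βZ) ⇒ phi₁/phi₂ = e^{β(Z₂−Z₁)} ⇒ β = ln(phi₁/phi₂)/(Z₂−Z₁)
β = ln(0.241/0.151) / (3.3 − 2.3) = ln(1.596) / 1 = 0.4675 / 1 = 0.4675 km⁻¹

0.468 km⁻¹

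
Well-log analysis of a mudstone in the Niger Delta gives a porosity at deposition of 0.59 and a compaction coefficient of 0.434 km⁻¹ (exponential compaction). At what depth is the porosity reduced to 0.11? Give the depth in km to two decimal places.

Invert Athy's law: d = ln(n₀/n) / k
d = ln(0.59/0.11) / 0.434 = ln(5.364) / 0.434 = 1.6796 / 0.434 = 3.870 km

3.87 km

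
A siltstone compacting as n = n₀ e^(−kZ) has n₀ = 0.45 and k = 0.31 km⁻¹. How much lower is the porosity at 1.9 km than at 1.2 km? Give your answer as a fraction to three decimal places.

0.061

n(1.2) = 0.45·e^(−0.31×1.2) = 0.3102
n(1.9) = 0.45·e^(−0.31×1.9) = 0.2497
Δn = 0.3102 − 0.2497 = 0.0605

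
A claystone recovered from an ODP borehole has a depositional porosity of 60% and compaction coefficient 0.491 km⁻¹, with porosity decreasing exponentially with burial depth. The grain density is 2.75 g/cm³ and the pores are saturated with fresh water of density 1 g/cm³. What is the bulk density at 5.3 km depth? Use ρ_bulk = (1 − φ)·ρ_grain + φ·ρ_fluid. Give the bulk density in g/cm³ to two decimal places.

Porosity at depth: φ = 0.6·exp(−0.491×5.3) = 0.6×0.0741 = 0.0445
Bulk density: ρ_b = (1−φ)ρ_g + φ·ρ_f = 0.9555×2.75 + 0.0445×1
       = 2.628 + 0.044 = 2.672 g/cm³

2.67 g/cm³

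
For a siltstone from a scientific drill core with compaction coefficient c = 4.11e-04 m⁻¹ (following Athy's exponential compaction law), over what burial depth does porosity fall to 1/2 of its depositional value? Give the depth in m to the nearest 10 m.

1690 m

Working in km (1 km = 1000 m; c in km⁻¹ = c in m⁻¹ × 1000):
n/n₀ = 1/2 ⇒ exp(−c·z) = 1/2 ⇒ z = ln(2) / c
z = 0.6931 / 0.411 = 1.686 km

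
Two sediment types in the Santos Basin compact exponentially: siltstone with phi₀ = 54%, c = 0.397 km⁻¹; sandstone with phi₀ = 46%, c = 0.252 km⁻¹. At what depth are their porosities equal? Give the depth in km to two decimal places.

Set phi₀ₐ e^(−cₐZ) = phi₀ᵦ e^(−cᵦZ) ⇒ ln(phi₀ₐ/phi₀ᵦ) = (cₐ − cᵦ)·Z
Z = ln(0.54/0.46) / (0.397 − 0.252) = 0.1603 / 0.145 = 1.106 km

1.11 km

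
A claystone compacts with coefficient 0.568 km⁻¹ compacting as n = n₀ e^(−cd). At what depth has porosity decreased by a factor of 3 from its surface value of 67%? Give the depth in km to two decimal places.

1.93 km

n/n₀ = 1/3 ⇒ exp(−c·d) = 1/3 ⇒ d = ln(3) / c
d = 1.0986 / 0.568 = 1.934 km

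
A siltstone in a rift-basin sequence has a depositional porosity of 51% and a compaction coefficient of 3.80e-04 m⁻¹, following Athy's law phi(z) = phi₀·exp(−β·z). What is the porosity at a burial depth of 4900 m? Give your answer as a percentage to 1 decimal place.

7.9%

Working in km (1 km = 1000 m; β in km⁻¹ = β in m⁻¹ × 1000):
phi = phi₀·exp(−β·z) = 0.51 × exp(−0.38 × 4.9) = 0.51 × exp(−1.862)
  = 0.51 × 0.1554 = 0.0792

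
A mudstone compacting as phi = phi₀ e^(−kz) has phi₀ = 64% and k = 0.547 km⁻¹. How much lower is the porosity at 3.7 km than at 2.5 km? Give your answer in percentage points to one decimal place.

phi(2.5) = 0.64·e^(−0.547×2.5) = 0.1630
phi(3.7) = 0.64·e^(−0.547×3.7) = 0.0846
Δphi = 0.1630 − 0.0846 = 0.0785

7.8 percentage points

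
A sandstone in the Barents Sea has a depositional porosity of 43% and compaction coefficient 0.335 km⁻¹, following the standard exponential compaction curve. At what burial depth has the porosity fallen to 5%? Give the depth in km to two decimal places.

Invert Athy's law: z = ln(phi₀/phi) / β
z = ln(0.43/0.05) / 0.335 = ln(8.6) / 0.335 = 2.1518 / 0.335 = 6.423 km

6.42 km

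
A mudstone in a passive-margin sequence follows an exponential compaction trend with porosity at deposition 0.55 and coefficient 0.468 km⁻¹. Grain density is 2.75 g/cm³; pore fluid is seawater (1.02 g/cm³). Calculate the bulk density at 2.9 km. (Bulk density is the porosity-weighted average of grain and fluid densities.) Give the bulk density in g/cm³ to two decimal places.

Porosity at depth: phi = 0.55·exp(−0.468×2.9) = 0.55×0.2574 = 0.1416
Bulk density: ρ_b = (1−phi)ρ_g + phi·ρ_f = 0.8584×2.75 + 0.1416×1.02
       = 2.361 + 0.144 = 2.505 g/cm³

2.51 g/cm³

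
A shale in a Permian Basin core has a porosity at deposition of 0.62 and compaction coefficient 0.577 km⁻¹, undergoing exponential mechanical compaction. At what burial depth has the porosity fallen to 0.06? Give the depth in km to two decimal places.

4.05 km

Invert Athy's law: Z = ln(φ₀/φ) / c
Z = ln(0.62/0.06) / 0.577 = ln(10.33) / 0.577 = 2.3354 / 0.577 = 4.047 km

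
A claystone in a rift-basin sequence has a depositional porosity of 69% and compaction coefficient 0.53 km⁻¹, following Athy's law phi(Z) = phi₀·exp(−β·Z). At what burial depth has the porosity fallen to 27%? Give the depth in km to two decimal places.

1.77 km

Invert Athy's law: Z = ln(phi₀/phi) / β
Z = ln(0.69/0.27) / 0.53 = ln(2.556) / 0.53 = 0.9383 / 0.53 = 1.770 km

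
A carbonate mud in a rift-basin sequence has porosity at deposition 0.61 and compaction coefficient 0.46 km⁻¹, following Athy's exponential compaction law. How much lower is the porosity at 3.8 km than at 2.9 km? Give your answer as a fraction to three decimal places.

phi(2.9) = 0.61·e^(−0.46×2.9) = 0.1607
phi(3.8) = 0.61·e^(−0.46×3.8) = 0.1062
Δphi = 0.1607 − 0.1062 = 0.0545

0.054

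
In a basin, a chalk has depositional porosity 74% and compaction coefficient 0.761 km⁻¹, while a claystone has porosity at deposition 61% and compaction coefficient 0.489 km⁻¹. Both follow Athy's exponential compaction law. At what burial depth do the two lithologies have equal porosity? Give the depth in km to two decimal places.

Set phi₀ₐ e^(−kₐz) = phi₀ᵦ e^(−kᵦz) ⇒ ln(phi₀ₐ/phi₀ᵦ) = (kₐ − kᵦ)·z
z = ln(0.74/0.61) / (0.761 − 0.489) = 0.1932 / 0.272 = 0.710 km

0.71 km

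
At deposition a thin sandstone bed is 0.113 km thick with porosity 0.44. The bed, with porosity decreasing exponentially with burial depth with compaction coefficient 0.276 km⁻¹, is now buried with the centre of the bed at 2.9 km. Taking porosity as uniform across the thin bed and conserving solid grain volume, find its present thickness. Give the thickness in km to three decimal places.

Porosity at 2.9 km: n = 0.44·exp(−0.276×2.9) = 0.1976
Solid-volume conservation: h(1−n) = h₀(1−n₀) ⇒ h = h₀·(1−n₀)/(1−n)
h = 0.113 × (1 − 0.44)/(1 − 0.1976) = 0.113 × 0.6979 = 0.0789 km

0.079 km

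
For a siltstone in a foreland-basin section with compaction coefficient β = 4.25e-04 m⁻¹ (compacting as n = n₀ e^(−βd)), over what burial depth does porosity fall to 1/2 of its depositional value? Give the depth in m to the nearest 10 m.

1630 m

Working in km (1 km = 1000 m; β in km⁻¹ = β in m⁻¹ × 1000):
n/n₀ = 1/2 ⇒ exp(−β·d) = 1/2 ⇒ d = ln(2) / β
d = 0.6931 / 0.425 = 1.631 km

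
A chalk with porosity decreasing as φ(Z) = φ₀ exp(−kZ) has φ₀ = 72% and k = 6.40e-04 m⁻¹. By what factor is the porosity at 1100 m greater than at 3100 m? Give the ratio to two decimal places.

3.60

Working in km (1 km = 1000 m; k in km⁻¹ = k in m⁻¹ × 1000):
φ(Z₁)/φ(Z₂) = e^(−k·Z₁)/e^(−k·Z₂) = e^{k(Z₂−Z₁)}
= exp(0.64 × 2) = exp(1.28) = 3.5966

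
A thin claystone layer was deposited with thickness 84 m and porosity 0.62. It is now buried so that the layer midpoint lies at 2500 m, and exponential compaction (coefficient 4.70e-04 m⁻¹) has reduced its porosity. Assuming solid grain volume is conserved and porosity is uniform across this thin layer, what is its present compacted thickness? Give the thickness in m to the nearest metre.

Working in km (1 km = 1000 m; β in km⁻¹ = β in m⁻¹ × 1000):
Porosity at 2.5 km: phi = 0.62·exp(−0.47×2.5) = 0.1915
Solid-volume conservation: h(1−phi) = h₀(1−phi₀) ⇒ h = h₀·(1−phi₀)/(1−phi)
h = 0.084 × (1 − 0.62)/(1 − 0.1915) = 0.084 × 0.4700 = 0.0395 km

39 m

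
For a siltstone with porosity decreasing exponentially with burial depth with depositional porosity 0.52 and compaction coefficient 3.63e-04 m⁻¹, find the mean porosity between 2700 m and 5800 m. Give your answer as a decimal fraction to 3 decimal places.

Working in km (1 km = 1000 m; β in km⁻¹ = β in m⁻¹ × 1000):
⟨phi⟩ = (1/(d₂−d₁)) ∫ phi₀ e^(−βd) dd = phi₀·(e^(−β·d₁) − e^(−β·d₂)) / (β·(d₂−d₁))
e^(−0.363×2.7) = 0.3753; e^(−0.363×5.8) = 0.1218
⟨phi⟩ = 0.52 × (0.3753 − 0.1218) / (0.363 × 3.1) = 0.52 × 0.2253 = 0.1171

0.117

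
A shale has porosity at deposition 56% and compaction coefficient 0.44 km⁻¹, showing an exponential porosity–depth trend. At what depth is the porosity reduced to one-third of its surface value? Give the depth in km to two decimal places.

n/n₀ = 1/3 ⇒ exp(−β·Z) = 1/3 ⇒ Z = ln(3) / β
Z = 1.0986 / 0.44 = 2.497 km

2.50 km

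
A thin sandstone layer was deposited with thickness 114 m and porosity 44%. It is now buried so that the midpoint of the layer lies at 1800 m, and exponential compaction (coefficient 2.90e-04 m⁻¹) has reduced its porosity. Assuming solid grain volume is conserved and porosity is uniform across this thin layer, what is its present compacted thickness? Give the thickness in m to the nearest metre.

86 m

Working in km (1 km = 1000 m; β in km⁻¹ = β in m⁻¹ × 1000):
Porosity at 1.8 km: n = 0.44·exp(−0.29×1.8) = 0.2611
Solid-volume conservation: h(1−n) = h₀(1−n₀) ⇒ h = h₀·(1−n₀)/(1−n)
h = 0.114 × (1 − 0.44)/(1 − 0.2611) = 0.114 × 0.7578 = 0.0864 km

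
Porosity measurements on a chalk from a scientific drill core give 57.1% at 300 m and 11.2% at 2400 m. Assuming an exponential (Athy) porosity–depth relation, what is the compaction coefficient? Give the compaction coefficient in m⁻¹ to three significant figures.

0.000776 m⁻¹

Working in km (1 km = 1000 m; c in km⁻¹ = c in m⁻¹ × 1000):
Athy: φ(z) = φ₀ e^(−cz) ⇒ φ₁/φ₂ = e^{c(z₂−z₁)} ⇒ c = ln(φ₁/φ₂)/(z₂−z₁)
c = ln(0.571/0.112) / (2.4 − 0.3) = ln(5.098) / 2.1 = 1.6289 / 2.1 = 0.7757 km⁻¹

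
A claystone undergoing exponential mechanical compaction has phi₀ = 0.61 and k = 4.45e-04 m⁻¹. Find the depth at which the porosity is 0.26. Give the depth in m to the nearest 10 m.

Working in km (1 km = 1000 m; k in km⁻¹ = k in m⁻¹ × 1000):
Invert Athy's law: d = ln(phi₀/phi) / k
d = ln(0.61/0.26) / 0.445 = ln(2.346) / 0.445 = 0.8528 / 0.445 = 1.916 km

1920 m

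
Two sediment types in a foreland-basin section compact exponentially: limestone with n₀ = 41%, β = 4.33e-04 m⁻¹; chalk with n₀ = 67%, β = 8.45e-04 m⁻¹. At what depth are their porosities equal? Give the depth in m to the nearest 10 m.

1190 m

Working in km (1 km = 1000 m; β in km⁻¹ = β in m⁻¹ × 1000):
Set n₀ₐ e^(−βₐz) = n₀ᵦ e^(−βᵦz) ⇒ ln(n₀ₐ/n₀ᵦ) = (βₐ − βᵦ)·z
z = ln(0.41/0.67) / (0.433 − 0.845) = -0.4911 / -0.412 = 1.192 km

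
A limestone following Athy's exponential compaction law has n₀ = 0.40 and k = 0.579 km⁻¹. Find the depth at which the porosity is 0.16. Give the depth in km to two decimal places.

1.58 km

Invert Athy's law: Z = ln(n₀/n) / k
Z = ln(0.4/0.16) / 0.579 = ln(2.5) / 0.579 = 0.9163 / 0.579 = 1.583 km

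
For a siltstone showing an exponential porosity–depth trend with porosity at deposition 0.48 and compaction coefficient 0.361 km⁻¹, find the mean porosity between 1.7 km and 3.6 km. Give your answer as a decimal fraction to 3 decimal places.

⟨φ⟩ = (1/(Z₂−Z₁)) ∫ φ₀ e^(−cZ) dZ = φ₀·(e^(−c·Z₁) − e^(−c·Z₂)) / (c·(Z₂−Z₁))
e^(−0.361×1.7) = 0.5413; e^(−0.361×3.6) = 0.2726
⟨φ⟩ = 0.48 × (0.5413 − 0.2726) / (0.361 × 1.9) = 0.48 × 0.3918 = 0.1880

0.188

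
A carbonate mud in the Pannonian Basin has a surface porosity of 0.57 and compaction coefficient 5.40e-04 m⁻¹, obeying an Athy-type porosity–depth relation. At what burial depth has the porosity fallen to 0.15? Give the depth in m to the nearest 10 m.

Working in km (1 km = 1000 m; k in km⁻¹ = k in m⁻¹ × 1000):
Invert Athy's law: z = ln(phi₀/phi) / k
z = ln(0.57/0.15) / 0.54 = ln(3.8) / 0.54 = 1.3350 / 0.54 = 2.472 km

2470 m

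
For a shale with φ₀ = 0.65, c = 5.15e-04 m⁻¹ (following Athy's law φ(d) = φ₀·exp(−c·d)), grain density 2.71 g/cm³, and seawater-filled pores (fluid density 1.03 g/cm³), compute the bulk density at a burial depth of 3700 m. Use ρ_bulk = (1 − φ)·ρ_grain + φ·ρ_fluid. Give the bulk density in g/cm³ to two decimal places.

2.55 g/cm³

Working in km (1 km = 1000 m; c in km⁻¹ = c in m⁻¹ × 1000):
Porosity at depth: φ = 0.65·exp(−0.515×3.7) = 0.65×0.1487 = 0.0967
Bulk density: ρ_b = (1−φ)ρ_g + φ·ρ_f = 0.9033×2.71 + 0.0967×1.03
       = 2.448 + 0.100 = 2.548 g/cm³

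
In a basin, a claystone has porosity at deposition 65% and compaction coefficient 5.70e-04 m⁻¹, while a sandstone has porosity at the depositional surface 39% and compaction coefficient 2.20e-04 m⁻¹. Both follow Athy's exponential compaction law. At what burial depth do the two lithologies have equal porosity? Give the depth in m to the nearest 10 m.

1460 m

Working in km (1 km = 1000 m; β in km⁻¹ = β in m⁻¹ × 1000):
Set phi₀ₐ e^(−βₐZ) = phi₀ᵦ e^(−βᵦZ) ⇒ ln(phi₀ₐ/phi₀ᵦ) = (βₐ − βᵦ)·Z
Z = ln(0.65/0.39) / (0.57 − 0.22) = 0.5108 / 0.35 = 1.460 km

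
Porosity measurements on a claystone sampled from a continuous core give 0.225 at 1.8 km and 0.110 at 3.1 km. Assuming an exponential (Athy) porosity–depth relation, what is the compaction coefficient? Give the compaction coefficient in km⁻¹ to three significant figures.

0.550 km⁻¹

Athy: φ(z) = φ₀ e^(−cz) ⇒ φ₁/φ₂ = e^{c(z₂−z₁)} ⇒ c = ln(φ₁/φ₂)/(z₂−z₁)
c = ln(0.225/0.11) / (3.1 − 1.8) = ln(2.045) / 1.3 = 0.7156 / 1.3 = 0.5505 km⁻¹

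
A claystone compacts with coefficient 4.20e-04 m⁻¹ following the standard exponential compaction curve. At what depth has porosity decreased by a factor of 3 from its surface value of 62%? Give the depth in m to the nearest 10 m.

2620 m

Working in km (1 km = 1000 m; β in km⁻¹ = β in m⁻¹ × 1000):
n/n₀ = 1/3 ⇒ exp(−β·d) = 1/3 ⇒ d = ln(3) / β
d = 1.0986 / 0.42 = 2.616 km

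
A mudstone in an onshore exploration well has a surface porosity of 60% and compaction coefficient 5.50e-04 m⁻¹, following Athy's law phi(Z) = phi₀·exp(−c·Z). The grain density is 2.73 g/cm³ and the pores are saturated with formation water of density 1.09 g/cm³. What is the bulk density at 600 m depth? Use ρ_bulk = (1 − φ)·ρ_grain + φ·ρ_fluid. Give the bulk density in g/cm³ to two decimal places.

Working in km (1 km = 1000 m; c in km⁻¹ = c in m⁻¹ × 1000):
Porosity at depth: phi = 0.6·exp(−0.55×0.6) = 0.6×0.7189 = 0.4314
Bulk density: ρ_b = (1−phi)ρ_g + phi·ρ_f = 0.5686×2.73 + 0.4314×1.09
       = 1.552 + 0.470 = 2.023 g/cm³

2.02 g/cm³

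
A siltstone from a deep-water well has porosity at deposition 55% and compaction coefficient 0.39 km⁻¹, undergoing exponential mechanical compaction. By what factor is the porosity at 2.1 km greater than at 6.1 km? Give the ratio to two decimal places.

4.76

n(d₁)/n(d₂) = e^(−c·d₁)/e^(−c·d₂) = e^{c(d₂−d₁)}
= exp(0.39 × 4) = exp(1.56) = 4.7588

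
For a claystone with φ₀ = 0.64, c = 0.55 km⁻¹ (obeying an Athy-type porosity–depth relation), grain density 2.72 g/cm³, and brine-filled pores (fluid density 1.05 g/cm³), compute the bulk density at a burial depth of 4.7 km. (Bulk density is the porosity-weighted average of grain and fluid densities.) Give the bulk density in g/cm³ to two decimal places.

Porosity at depth: φ = 0.64·exp(−0.55×4.7) = 0.64×0.0754 = 0.0483
Bulk density: ρ_b = (1−φ)ρ_g + φ·ρ_f = 0.9517×2.72 + 0.0483×1.05
       = 2.589 + 0.051 = 2.639 g/cm³

2.64 g/cm³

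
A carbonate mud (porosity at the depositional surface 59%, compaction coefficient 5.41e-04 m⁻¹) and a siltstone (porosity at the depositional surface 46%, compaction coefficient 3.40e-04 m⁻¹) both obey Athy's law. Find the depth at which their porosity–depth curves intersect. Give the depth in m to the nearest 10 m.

Working in km (1 km = 1000 m; β in km⁻¹ = β in m⁻¹ × 1000):
Set phi₀ₐ e^(−βₐz) = phi₀ᵦ e^(−βᵦz) ⇒ ln(phi₀ₐ/phi₀ᵦ) = (βₐ − βᵦ)·z
z = ln(0.59/0.46) / (0.541 − 0.34) = 0.2489 / 0.201 = 1.238 km

1240 m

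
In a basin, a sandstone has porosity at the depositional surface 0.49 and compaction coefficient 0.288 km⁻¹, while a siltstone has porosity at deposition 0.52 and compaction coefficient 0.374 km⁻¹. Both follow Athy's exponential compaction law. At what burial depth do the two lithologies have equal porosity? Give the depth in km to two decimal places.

0.69 km

Set φ₀ₐ e^(−cₐd) = φ₀ᵦ e^(−cᵦd) ⇒ ln(φ₀ₐ/φ₀ᵦ) = (cₐ − cᵦ)·d
d = ln(0.49/0.52) / (0.288 − 0.374) = -0.0594 / -0.086 = 0.691 km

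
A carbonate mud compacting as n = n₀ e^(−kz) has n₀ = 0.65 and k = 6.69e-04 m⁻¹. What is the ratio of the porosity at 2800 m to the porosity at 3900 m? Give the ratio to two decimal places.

2.09

Working in km (1 km = 1000 m; k in km⁻¹ = k in m⁻¹ × 1000):
n(z₁)/n(z₂) = e^(−k·z₁)/e^(−k·z₂) = e^{k(z₂−z₁)}
= exp(0.669 × 1.1) = exp(0.7359) = 2.0874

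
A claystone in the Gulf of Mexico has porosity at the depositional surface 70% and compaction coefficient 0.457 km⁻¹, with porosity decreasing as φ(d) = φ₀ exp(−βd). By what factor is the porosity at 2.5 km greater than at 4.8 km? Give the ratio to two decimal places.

2.86

φ(d₁)/φ(d₂) = e^(−β·d₁)/e^(−β·d₂) = e^{β(d₂−d₁)}
= exp(0.457 × 2.3) = exp(1.051) = 2.8608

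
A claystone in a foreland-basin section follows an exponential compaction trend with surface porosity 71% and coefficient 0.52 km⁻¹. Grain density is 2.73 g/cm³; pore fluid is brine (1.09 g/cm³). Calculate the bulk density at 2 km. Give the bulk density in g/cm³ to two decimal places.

2.32 g/cm³

Porosity at depth: phi = 0.71·exp(−0.52×2) = 0.71×0.3535 = 0.2510
Bulk density: ρ_b = (1−phi)ρ_g + phi·ρ_f = 0.7490×2.73 + 0.2510×1.09
       = 2.045 + 0.274 = 2.318 g/cm³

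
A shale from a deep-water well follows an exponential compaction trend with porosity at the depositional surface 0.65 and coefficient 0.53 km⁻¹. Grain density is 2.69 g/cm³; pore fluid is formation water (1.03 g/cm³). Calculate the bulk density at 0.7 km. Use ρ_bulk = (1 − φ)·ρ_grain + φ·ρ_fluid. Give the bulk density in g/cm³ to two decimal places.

Porosity at depth: φ = 0.65·exp(−0.53×0.7) = 0.65×0.6900 = 0.4485
Bulk density: ρ_b = (1−φ)ρ_g + φ·ρ_f = 0.5515×2.69 + 0.4485×1.03
       = 1.483 + 0.462 = 1.945 g/cm³

1.95 g/cm³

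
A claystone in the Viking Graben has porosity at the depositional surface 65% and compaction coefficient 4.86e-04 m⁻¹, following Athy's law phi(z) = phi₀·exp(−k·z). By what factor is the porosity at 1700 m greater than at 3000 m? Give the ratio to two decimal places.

Working in km (1 km = 1000 m; k in km⁻¹ = k in m⁻¹ × 1000):
phi(z₁)/phi(z₂) = e^(−k·z₁)/e^(−k·z₂) = e^{k(z₂−z₁)}
= exp(0.486 × 1.3) = exp(0.6318) = 1.8810

1.88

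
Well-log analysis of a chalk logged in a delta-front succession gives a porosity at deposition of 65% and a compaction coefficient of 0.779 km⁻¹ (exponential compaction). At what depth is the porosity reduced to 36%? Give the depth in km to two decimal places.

Invert Athy's law: z = ln(phi₀/phi) / β
z = ln(0.65/0.36) / 0.779 = ln(1.806) / 0.779 = 0.5909 / 0.779 = 0.758 km

0.76 km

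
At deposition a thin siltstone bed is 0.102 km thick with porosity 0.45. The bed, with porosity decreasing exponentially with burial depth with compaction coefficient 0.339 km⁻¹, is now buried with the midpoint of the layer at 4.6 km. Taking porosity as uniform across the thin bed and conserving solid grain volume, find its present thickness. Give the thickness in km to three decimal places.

Porosity at 4.6 km: φ = 0.45·exp(−0.339×4.6) = 0.0946
Solid-volume conservation: h(1−φ) = h₀(1−φ₀) ⇒ h = h₀·(1−φ₀)/(1−φ)
h = 0.102 × (1 − 0.45)/(1 − 0.0946) = 0.102 × 0.6075 = 0.0620 km

0.062 km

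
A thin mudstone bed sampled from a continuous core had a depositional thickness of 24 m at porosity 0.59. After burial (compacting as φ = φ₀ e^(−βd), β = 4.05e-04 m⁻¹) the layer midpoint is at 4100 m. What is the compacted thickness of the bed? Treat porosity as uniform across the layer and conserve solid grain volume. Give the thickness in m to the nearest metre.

11 m

Working in km (1 km = 1000 m; β in km⁻¹ = β in m⁻¹ × 1000):
Porosity at 4.1 km: φ = 0.59·exp(−0.405×4.1) = 0.1121
Solid-volume conservation: h(1−φ) = h₀(1−φ₀) ⇒ h = h₀·(1−φ₀)/(1−φ)
h = 0.024 × (1 − 0.59)/(1 − 0.1121) = 0.024 × 0.4618 = 0.0111 km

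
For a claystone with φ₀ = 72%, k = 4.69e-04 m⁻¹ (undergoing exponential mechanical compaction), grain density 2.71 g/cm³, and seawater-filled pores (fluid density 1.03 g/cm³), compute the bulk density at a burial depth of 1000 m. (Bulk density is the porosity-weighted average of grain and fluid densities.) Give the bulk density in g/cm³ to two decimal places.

Working in km (1 km = 1000 m; k in km⁻¹ = k in m⁻¹ × 1000):
Porosity at depth: φ = 0.72·exp(−0.469×1) = 0.72×0.6256 = 0.4505
Bulk density: ρ_b = (1−φ)ρ_g + φ·ρ_f = 0.5495×2.71 + 0.4505×1.03
       = 1.489 + 0.464 = 1.953 g/cm³

1.95 g/cm³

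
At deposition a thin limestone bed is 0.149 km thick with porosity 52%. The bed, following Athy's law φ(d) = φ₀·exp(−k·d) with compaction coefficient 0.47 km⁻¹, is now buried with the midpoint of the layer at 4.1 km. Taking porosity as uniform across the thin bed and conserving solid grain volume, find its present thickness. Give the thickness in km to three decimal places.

0.077 km

Porosity at 4.1 km: φ = 0.52·exp(−0.47×4.1) = 0.0757
Solid-volume conservation: h(1−φ) = h₀(1−φ₀) ⇒ h = h₀·(1−φ₀)/(1−φ)
h = 0.149 × (1 − 0.52)/(1 − 0.0757) = 0.149 × 0.5193 = 0.0774 km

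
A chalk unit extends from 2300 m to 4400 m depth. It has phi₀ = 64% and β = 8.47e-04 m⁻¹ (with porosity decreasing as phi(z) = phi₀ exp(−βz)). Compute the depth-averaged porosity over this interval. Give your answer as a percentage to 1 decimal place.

Working in km (1 km = 1000 m; β in km⁻¹ = β in m⁻¹ × 1000):
⟨phi⟩ = (1/(z₂−z₁)) ∫ phi₀ e^(−βz) dz = phi₀·(e^(−β·z₁) − e^(−β·z₂)) / (β·(z₂−z₁))
e^(−0.847×2.3) = 0.1425; e^(−0.847×4.4) = 0.0241
⟨phi⟩ = 0.64 × (0.1425 − 0.0241) / (0.847 × 2.1) = 0.64 × 0.0666 = 0.0426

4.3%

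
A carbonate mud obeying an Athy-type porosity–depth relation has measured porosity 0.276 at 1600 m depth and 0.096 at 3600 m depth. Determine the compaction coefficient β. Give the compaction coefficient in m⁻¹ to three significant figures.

Working in km (1 km = 1000 m; β in km⁻¹ = β in m⁻¹ × 1000):
Athy: φ(Z) = φ₀ e^(−βZ) ⇒ φ₁/φ₂ = e^{β(Z₂−Z₁)} ⇒ β = ln(φ₁/φ₂)/(Z₂−Z₁)
β = ln(0.276/0.096) / (3.6 − 1.6) = ln(2.875) / 2 = 1.0561 / 2 = 0.528 km⁻¹

0.000528 m⁻¹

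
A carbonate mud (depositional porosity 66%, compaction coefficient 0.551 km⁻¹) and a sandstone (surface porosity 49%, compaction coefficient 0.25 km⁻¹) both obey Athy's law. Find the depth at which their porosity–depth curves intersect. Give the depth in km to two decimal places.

0.99 km

Set phi₀ₐ e^(−kₐZ) = phi₀ᵦ e^(−kᵦZ) ⇒ ln(phi₀ₐ/phi₀ᵦ) = (kₐ − kᵦ)·Z
Z = ln(0.66/0.49) / (0.551 − 0.25) = 0.2978 / 0.301 = 0.989 km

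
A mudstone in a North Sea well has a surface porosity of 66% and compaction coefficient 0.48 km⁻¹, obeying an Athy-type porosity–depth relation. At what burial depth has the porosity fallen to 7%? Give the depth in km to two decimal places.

4.67 km

Invert Athy's law: z = ln(phi₀/phi) / β
z = ln(0.66/0.07) / 0.48 = ln(9.429) / 0.48 = 2.2437 / 0.48 = 4.674 km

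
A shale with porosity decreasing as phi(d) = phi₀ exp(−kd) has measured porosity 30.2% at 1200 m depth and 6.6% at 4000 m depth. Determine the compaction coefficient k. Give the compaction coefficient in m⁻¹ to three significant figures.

0.000543 m⁻¹

Working in km (1 km = 1000 m; k in km⁻¹ = k in m⁻¹ × 1000):
Athy: phi(d) = phi₀ e^(−kd) ⇒ phi₁/phi₂ = e^{k(d₂−d₁)} ⇒ k = ln(phi₁/phi₂)/(d₂−d₁)
k = ln(0.302/0.066) / (4 − 1.2) = ln(4.576) / 2.8 = 1.5208 / 2.8 = 0.5431 km⁻¹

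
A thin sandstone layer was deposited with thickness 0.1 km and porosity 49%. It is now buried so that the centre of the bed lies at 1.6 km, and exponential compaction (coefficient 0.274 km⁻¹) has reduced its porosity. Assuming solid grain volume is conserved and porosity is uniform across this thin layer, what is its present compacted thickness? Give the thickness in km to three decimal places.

Porosity at 1.6 km: φ = 0.49·exp(−0.274×1.6) = 0.3161
Solid-volume conservation: h(1−φ) = h₀(1−φ₀) ⇒ h = h₀·(1−φ₀)/(1−φ)
h = 0.1 × (1 − 0.49)/(1 − 0.3161) = 0.1 × 0.7457 = 0.0746 km

0.075 km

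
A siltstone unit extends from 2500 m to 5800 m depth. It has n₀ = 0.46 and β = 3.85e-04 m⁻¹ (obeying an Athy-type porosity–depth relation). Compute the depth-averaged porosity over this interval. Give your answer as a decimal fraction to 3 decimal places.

0.099

Working in km (1 km = 1000 m; β in km⁻¹ = β in m⁻¹ × 1000):
⟨n⟩ = (1/(Z₂−Z₁)) ∫ n₀ e^(−βZ) dZ = n₀·(e^(−β·Z₁) − e^(−β·Z₂)) / (β·(Z₂−Z₁))
e^(−0.385×2.5) = 0.3819; e^(−0.385×5.8) = 0.1072
⟨n⟩ = 0.46 × (0.3819 − 0.1072) / (0.385 × 3.3) = 0.46 × 0.2162 = 0.0995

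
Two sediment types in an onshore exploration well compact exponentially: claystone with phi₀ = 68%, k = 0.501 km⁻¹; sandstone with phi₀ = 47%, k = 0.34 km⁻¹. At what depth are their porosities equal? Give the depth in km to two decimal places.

2.29 km

Set phi₀ₐ e^(−kₐz) = phi₀ᵦ e^(−kᵦz) ⇒ ln(phi₀ₐ/phi₀ᵦ) = (kₐ − kᵦ)·z
z = ln(0.68/0.47) / (0.501 − 0.34) = 0.3694 / 0.161 = 2.294 km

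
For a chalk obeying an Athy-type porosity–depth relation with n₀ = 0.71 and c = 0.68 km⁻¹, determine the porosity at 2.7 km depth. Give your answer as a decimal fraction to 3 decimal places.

n = n₀·exp(−c·Z) = 0.71 × exp(−0.68 × 2.7) = 0.71 × exp(−1.836)
  = 0.71 × 0.1595 = 0.1132

0.113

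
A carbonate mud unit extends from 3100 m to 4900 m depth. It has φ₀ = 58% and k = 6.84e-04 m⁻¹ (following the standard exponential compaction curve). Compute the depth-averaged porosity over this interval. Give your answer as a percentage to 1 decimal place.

4.0%

Working in km (1 km = 1000 m; k in km⁻¹ = k in m⁻¹ × 1000):
⟨φ⟩ = (1/(Z₂−Z₁)) ∫ φ₀ e^(−kZ) dZ = φ₀·(e^(−k·Z₁) − e^(−k·Z₂)) / (k·(Z₂−Z₁))
e^(−0.684×3.1) = 0.1200; e^(−0.684×4.9) = 0.0350
⟨φ⟩ = 0.58 × (0.1200 − 0.0350) / (0.684 × 1.8) = 0.58 × 0.0690 = 0.0400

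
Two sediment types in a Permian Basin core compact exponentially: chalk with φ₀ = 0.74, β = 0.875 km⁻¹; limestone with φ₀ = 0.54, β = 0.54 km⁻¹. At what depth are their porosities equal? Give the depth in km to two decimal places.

Set φ₀ₐ e^(−βₐZ) = φ₀ᵦ e^(−βᵦZ) ⇒ ln(φ₀ₐ/φ₀ᵦ) = (βₐ − βᵦ)·Z
Z = ln(0.74/0.54) / (0.875 − 0.54) = 0.3151 / 0.335 = 0.941 km

0.94 km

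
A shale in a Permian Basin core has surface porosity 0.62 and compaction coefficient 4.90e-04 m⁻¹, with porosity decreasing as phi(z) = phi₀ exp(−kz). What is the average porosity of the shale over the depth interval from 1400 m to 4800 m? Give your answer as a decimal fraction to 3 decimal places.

Working in km (1 km = 1000 m; k in km⁻¹ = k in m⁻¹ × 1000):
⟨phi⟩ = (1/(z₂−z₁)) ∫ phi₀ e^(−kz) dz = phi₀·(e^(−k·z₁) − e^(−k·z₂)) / (k·(z₂−z₁))
e^(−0.49×1.4) = 0.5036; e^(−0.49×4.8) = 0.0952
⟨phi⟩ = 0.62 × (0.5036 − 0.0952) / (0.49 × 3.4) = 0.62 × 0.2451 = 0.1520

0.152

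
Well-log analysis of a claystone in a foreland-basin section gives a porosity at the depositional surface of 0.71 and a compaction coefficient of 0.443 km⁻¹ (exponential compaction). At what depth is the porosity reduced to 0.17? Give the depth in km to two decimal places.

Invert Athy's law: z = ln(φ₀/φ) / k
z = ln(0.71/0.17) / 0.443 = ln(4.176) / 0.443 = 1.4295 / 0.443 = 3.227 km

3.23 km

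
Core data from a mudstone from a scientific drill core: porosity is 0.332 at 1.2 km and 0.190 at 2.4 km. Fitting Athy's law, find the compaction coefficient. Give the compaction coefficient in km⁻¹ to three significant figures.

0.465 km⁻¹

Athy: phi(d) = phi₀ e^(−cd) ⇒ phi₁/phi₂ = e^{c(d₂−d₁)} ⇒ c = ln(phi₁/phi₂)/(d₂−d₁)
c = ln(0.332/0.19) / (2.4 − 1.2) = ln(1.747) / 1.2 = 0.5581 / 1.2 = 0.4651 km⁻¹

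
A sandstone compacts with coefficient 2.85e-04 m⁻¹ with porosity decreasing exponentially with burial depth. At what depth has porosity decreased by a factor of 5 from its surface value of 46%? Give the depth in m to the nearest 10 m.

5650 m

Working in km (1 km = 1000 m; k in km⁻¹ = k in m⁻¹ × 1000):
φ/φ₀ = 1/5 ⇒ exp(−k·Z) = 1/5 ⇒ Z = ln(5) / k
Z = 1.6094 / 0.285 = 5.647 km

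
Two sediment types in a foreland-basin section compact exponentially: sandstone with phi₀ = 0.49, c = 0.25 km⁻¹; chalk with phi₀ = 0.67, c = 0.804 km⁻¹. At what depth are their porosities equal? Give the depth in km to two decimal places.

Set phi₀ₐ e^(−cₐd) = phi₀ᵦ e^(−cᵦd) ⇒ ln(phi₀ₐ/phi₀ᵦ) = (cₐ − cᵦ)·d
d = ln(0.49/0.67) / (0.25 − 0.804) = -0.3129 / -0.554 = 0.565 km

0.56 km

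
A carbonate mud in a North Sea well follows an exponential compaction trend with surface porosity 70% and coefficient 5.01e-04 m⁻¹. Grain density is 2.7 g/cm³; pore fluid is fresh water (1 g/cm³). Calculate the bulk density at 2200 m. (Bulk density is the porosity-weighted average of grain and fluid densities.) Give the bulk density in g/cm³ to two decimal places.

Working in km (1 km = 1000 m; c in km⁻¹ = c in m⁻¹ × 1000):
Porosity at depth: n = 0.7·exp(−0.501×2.2) = 0.7×0.3321 = 0.2325
Bulk density: ρ_b = (1−n)ρ_g + n·ρ_f = 0.7675×2.7 + 0.2325×1
       = 2.072 + 0.232 = 2.305 g/cm³

2.30 g/cm³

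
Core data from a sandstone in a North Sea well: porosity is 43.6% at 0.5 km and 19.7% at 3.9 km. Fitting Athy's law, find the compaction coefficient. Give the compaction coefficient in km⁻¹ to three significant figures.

Athy: n(Z) = n₀ e^(−βZ) ⇒ n₁/n₂ = e^{β(Z₂−Z₁)} ⇒ β = ln(n₁/n₂)/(Z₂−Z₁)
β = ln(0.436/0.197) / (3.9 − 0.5) = ln(2.213) / 3.4 = 0.7944 / 3.4 = 0.2337 km⁻¹

0.234 km⁻¹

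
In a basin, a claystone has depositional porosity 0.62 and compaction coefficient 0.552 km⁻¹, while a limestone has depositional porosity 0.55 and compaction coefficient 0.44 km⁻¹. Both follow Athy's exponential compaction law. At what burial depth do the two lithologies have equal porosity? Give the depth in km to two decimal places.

1.07 km

Set n₀ₐ e^(−cₐd) = n₀ᵦ e^(−cᵦd) ⇒ ln(n₀ₐ/n₀ᵦ) = (cₐ − cᵦ)·d
d = ln(0.62/0.55) / (0.552 − 0.44) = 0.1198 / 0.112 = 1.070 km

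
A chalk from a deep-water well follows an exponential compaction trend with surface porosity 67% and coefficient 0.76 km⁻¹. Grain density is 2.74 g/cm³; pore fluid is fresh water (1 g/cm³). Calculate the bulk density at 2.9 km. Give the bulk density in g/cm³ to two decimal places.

2.61 g/cm³

Porosity at depth: φ = 0.67·exp(−0.76×2.9) = 0.67×0.1104 = 0.0739
Bulk density: ρ_b = (1−φ)ρ_g + φ·ρ_f = 0.9261×2.74 + 0.0739×1
       = 2.537 + 0.074 = 2.611 g/cm³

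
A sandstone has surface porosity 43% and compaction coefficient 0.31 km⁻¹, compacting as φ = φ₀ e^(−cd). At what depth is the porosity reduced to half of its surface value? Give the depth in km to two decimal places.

φ/φ₀ = 1/2 ⇒ exp(−c·d) = 1/2 ⇒ d = ln(2) / c
d = 0.6931 / 0.31 = 2.236 km

2.24 km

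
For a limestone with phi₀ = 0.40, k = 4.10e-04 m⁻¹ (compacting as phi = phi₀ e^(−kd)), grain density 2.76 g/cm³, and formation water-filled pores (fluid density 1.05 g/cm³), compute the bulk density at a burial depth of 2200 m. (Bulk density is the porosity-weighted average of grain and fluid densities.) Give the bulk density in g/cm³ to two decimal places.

Working in km (1 km = 1000 m; k in km⁻¹ = k in m⁻¹ × 1000):
Porosity at depth: phi = 0.4·exp(−0.41×2.2) = 0.4×0.4058 = 0.1623
Bulk density: ρ_b = (1−phi)ρ_g + phi·ρ_f = 0.8377×2.76 + 0.1623×1.05
       = 2.312 + 0.170 = 2.482 g/cm³

2.48 g/cm³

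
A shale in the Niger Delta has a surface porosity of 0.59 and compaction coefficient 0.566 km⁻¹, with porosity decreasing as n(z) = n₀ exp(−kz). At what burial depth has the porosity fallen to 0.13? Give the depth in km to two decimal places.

2.67 km

Invert Athy's law: z = ln(n₀/n) / k
z = ln(0.59/0.13) / 0.566 = ln(4.538) / 0.566 = 1.5126 / 0.566 = 2.672 km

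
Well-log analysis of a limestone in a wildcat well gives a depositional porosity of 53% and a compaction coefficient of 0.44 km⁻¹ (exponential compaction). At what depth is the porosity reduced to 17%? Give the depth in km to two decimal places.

Invert Athy's law: Z = ln(n₀/n) / β
Z = ln(0.53/0.17) / 0.44 = ln(3.118) / 0.44 = 1.1371 / 0.44 = 2.584 km

2.58 km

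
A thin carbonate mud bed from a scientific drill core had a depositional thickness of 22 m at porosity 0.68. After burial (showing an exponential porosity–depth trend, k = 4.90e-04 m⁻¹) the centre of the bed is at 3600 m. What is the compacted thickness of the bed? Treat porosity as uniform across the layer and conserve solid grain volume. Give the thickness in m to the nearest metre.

8 m

Working in km (1 km = 1000 m; k in km⁻¹ = k in m⁻¹ × 1000):
Porosity at 3.6 km: phi = 0.68·exp(−0.49×3.6) = 0.1165
Solid-volume conservation: h(1−phi) = h₀(1−phi₀) ⇒ h = h₀·(1−phi₀)/(1−phi)
h = 0.022 × (1 − 0.68)/(1 − 0.1165) = 0.022 × 0.3622 = 0.0080 km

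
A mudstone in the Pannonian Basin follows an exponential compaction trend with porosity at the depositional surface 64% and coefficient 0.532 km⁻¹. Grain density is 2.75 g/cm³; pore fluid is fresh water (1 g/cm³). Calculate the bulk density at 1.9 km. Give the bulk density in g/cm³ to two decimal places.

Porosity at depth: φ = 0.64·exp(−0.532×1.9) = 0.64×0.3639 = 0.2329
Bulk density: ρ_b = (1−φ)ρ_g + φ·ρ_f = 0.7671×2.75 + 0.2329×1
       = 2.109 + 0.233 = 2.342 g/cm³

2.34 g/cm³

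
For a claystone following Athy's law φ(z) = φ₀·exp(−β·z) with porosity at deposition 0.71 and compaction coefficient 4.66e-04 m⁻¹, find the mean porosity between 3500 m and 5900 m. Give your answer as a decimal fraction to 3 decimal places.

Working in km (1 km = 1000 m; β in km⁻¹ = β in m⁻¹ × 1000):
⟨φ⟩ = (1/(z₂−z₁)) ∫ φ₀ e^(−βz) dz = φ₀·(e^(−β·z₁) − e^(−β·z₂)) / (β·(z₂−z₁))
e^(−0.466×3.5) = 0.1957; e^(−0.466×5.9) = 0.0640
⟨φ⟩ = 0.71 × (0.1957 − 0.0640) / (0.466 × 2.4) = 0.71 × 0.1178 = 0.0837

0.084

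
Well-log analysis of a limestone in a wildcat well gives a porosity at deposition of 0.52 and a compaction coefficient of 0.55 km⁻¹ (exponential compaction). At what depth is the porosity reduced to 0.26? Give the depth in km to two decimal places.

1.26 km

Invert Athy's law: Z = ln(phi₀/phi) / k
Z = ln(0.52/0.26) / 0.55 = ln(2) / 0.55 = 0.6931 / 0.55 = 1.260 km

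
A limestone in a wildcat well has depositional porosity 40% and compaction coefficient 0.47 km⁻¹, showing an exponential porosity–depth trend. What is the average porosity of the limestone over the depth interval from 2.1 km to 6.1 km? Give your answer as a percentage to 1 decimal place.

6.7%

⟨phi⟩ = (1/(Z₂−Z₁)) ∫ phi₀ e^(−βZ) dZ = phi₀·(e^(−β·Z₁) − e^(−β·Z₂)) / (β·(Z₂−Z₁))
e^(−0.47×2.1) = 0.3727; e^(−0.47×6.1) = 0.0569
⟨phi⟩ = 0.4 × (0.3727 − 0.0569) / (0.47 × 4) = 0.4 × 0.1680 = 0.0672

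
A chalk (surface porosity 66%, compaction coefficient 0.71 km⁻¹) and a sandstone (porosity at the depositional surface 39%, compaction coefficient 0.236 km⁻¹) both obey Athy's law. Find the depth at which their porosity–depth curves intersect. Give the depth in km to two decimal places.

Set phi₀ₐ e^(−βₐZ) = phi₀ᵦ e^(−βᵦZ) ⇒ ln(phi₀ₐ/phi₀ᵦ) = (βₐ − βᵦ)·Z
Z = ln(0.66/0.39) / (0.71 − 0.236) = 0.5261 / 0.474 = 1.110 km

1.11 km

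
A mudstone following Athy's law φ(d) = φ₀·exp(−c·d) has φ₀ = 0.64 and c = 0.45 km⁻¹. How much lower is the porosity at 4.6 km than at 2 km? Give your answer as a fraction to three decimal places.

φ(2) = 0.64·e^(−0.45×2) = 0.2602
φ(4.6) = 0.64·e^(−0.45×4.6) = 0.0808
Δφ = 0.2602 − 0.0808 = 0.1794

0.179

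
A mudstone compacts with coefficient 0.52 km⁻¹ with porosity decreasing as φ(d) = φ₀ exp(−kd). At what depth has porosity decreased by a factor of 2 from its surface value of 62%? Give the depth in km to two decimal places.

1.33 km

φ/φ₀ = 1/2 ⇒ exp(−k·d) = 1/2 ⇒ d = ln(2) / k
d = 0.6931 / 0.52 = 1.333 km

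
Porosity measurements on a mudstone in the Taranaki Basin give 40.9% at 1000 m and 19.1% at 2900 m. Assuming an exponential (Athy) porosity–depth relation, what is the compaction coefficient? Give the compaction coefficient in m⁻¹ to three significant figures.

0.000401 m⁻¹

Working in km (1 km = 1000 m; β in km⁻¹ = β in m⁻¹ × 1000):
Athy: n(Z) = n₀ e^(−βZ) ⇒ n₁/n₂ = e^{β(Z₂−Z₁)} ⇒ β = ln(n₁/n₂)/(Z₂−Z₁)
β = ln(0.409/0.191) / (2.9 − 1) = ln(2.141) / 1.9 = 0.7614 / 1.9 = 0.4008 km⁻¹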